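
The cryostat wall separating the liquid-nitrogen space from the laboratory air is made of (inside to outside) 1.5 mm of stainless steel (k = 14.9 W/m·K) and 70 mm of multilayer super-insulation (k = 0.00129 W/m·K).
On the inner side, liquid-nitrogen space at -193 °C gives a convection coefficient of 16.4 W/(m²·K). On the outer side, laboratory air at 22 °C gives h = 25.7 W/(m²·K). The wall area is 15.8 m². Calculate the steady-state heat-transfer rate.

Q ≈ 62.5 W

Series thermal resistances:
R_inner film = 1/(h_i·A) = 1/(16.4×15.8) = 0.003859 K/W
R_stainless steel = L/(kA) = 0.0015/(14.9×15.8) = 6.372×10^-6 K/W
R_multilayer super-insulation = L/(kA) = 0.07/(0.00129×15.8) = 3.434 K/W
R_outer film = 1/(h_o·A) = 1/(25.7×15.8) = 0.002463 K/W
R_total = 3.441 K/W
Q = ΔT / R_total = 215 / 3.441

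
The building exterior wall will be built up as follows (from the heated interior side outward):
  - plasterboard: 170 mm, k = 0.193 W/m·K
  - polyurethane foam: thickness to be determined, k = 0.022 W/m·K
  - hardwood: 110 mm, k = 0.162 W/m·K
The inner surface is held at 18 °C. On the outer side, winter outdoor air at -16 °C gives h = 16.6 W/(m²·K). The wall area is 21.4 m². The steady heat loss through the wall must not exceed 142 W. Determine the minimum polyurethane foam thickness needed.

L ≈ 77.1 mm

Series thermal resistances:
R_plasterboard = L/(kA) = 0.17/(0.193×21.4) = 0.04116 K/W
R_hardwood = L/(kA) = 0.11/(0.162×21.4) = 0.03173 K/W
R_outer film = 1/(h_o·A) = 1/(16.6×21.4) = 0.002815 K/W
Sum of the known resistances R_other = 0.0757 K/W
Required total resistance R_tot = ΔT/Q_allow = 34/142 = 0.2394 K/W
R_polyurethane foam = R_tot − R_other = 0.1637 K/W
L = R·k·A = 0.1637×0.022×21.4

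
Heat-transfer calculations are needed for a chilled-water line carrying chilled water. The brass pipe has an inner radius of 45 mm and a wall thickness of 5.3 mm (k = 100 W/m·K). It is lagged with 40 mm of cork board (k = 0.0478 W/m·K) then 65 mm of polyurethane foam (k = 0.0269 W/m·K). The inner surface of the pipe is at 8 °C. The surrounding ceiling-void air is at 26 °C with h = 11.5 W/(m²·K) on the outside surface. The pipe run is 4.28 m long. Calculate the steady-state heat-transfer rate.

Cylindrical conduction, so R = ln(r₂/r₁)/(2πkL) per layer, in series:
R_brass pipe wall = ln(50.3/45)/(2π×100×4.28) = 4.14×10^-5 K/W
R_cork board = ln(90.3/50.3)/(2π×0.0478×4.28) = 0.4552 K/W
R_polyurethane foam = ln(155.3/90.3)/(2π×0.0269×4.28) = 0.7496 K/W
R_outer film = 1/(h_o·2πr_oL) = 1/(11.5×2π×0.1553×4.28) = 0.02082 K/W
R_total = 1.226 K/W
Q = ΔT/R_total = 18/1.226

Q ≈ 14.7 W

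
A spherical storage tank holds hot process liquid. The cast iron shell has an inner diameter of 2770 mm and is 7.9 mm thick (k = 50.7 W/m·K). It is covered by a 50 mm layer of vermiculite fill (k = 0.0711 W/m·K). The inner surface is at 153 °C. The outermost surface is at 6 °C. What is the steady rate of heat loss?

Q ≈ 5280 W

For a spherical shell R = (1/r₁ − 1/r₂)/(4πk); film R = 1/(h·4πr²). In series:
R_cast iron shell = (1/1.385 − 1/1.3929)/(4π×50.7) = 6.427×10^-6 K/W
R_vermiculite fill = (1/1.3929 − 1/1.4429)/(4π×0.0711) = 0.02784 K/W
R_total = 0.02785 K/W
Q = ΔT/R_total = 147/0.02785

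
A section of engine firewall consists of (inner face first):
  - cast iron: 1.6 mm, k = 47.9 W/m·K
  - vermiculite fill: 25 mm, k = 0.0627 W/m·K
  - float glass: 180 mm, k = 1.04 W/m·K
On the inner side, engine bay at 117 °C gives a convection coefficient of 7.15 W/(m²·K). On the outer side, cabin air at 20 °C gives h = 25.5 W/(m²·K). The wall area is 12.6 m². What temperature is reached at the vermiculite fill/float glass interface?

T ≈ 47.4 °C

Thermal resistances in series:
R_inner film = 1/(h_i·A) = 1/(7.15×12.6) = 0.0111 K/W
R_cast iron = L/(kA) = 0.0016/(47.9×12.6) = 2.651×10^-6 K/W
R_vermiculite fill = L/(kA) = 0.025/(0.0627×12.6) = 0.03164 K/W
R_float glass = L/(kA) = 0.18/(1.04×12.6) = 0.01374 K/W
R_outer film = 1/(h_o·A) = 1/(25.5×12.6) = 0.003112 K/W
R_total = 0.0596 K/W;  Q = ΔT/R_total = 97/0.0596 = 1628 W
T_interface = T_inner − Q·ΣR(inner→interface) = 117 − 1630×0.04275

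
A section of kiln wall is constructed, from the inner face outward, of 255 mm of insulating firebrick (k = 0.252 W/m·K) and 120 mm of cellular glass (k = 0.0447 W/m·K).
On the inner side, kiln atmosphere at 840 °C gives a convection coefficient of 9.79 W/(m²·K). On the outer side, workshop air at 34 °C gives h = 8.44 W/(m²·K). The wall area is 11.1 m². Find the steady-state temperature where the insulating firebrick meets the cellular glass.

T ≈ 611 °C

Model the wall as resistances in series:
R_inner film = 1/(h_i·A) = 1/(9.79×11.1) = 0.009202 K/W
R_insulating firebrick = L/(kA) = 0.255/(0.252×11.1) = 0.09116 K/W
R_cellular glass = L/(kA) = 0.12/(0.0447×11.1) = 0.2419 K/W
R_outer film = 1/(h_o·A) = 1/(8.44×11.1) = 0.01067 K/W
R_total = 0.3529 K/W;  Q = ΔT/R_total = 806/0.3529 = 2284 W
T_interface = T_inner − Q·ΣR(inner→interface) = 840 − 2280×0.1004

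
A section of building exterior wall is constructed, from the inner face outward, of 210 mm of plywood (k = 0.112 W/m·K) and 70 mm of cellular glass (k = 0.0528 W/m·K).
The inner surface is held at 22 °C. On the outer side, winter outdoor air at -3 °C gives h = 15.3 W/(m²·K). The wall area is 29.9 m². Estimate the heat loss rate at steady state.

Q ≈ 229 W

Using the resistance-network approach (series):
R_plywood = L/(kA) = 0.21/(0.112×29.9) = 0.06271 K/W
R_cellular glass = L/(kA) = 0.07/(0.0528×29.9) = 0.04434 K/W
R_outer film = 1/(h_o·A) = 1/(15.3×29.9) = 0.002186 K/W
R_total = 0.1092 K/W
Q = ΔT / R_total = 25 / 0.1092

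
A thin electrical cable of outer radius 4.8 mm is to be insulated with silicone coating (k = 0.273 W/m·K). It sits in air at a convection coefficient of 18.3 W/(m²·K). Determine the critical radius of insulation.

For a cylinder r_cr = k/h = 0.273/18.3
r_cr = 14.9 mm; since the bare radius (4.8 mm) is below r_cr, adding a thin layer of insulation will *increase* heat loss.

r_cr ≈ 14.9 mm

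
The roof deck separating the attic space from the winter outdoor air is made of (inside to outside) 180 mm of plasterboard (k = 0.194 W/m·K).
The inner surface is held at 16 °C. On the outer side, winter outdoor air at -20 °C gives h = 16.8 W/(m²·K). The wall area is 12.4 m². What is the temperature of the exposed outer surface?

T ≈ -17.8 °C

Treating each layer as a thermal resistance in series:
R_plasterboard = L/(kA) = 0.18/(0.194×12.4) = 0.07483 K/W
R_outer film = 1/(h_o·A) = 1/(16.8×12.4) = 0.0048 K/W
R_total = 0.07963 K/W;  Q = ΔT/R_total = 36/0.07963 = 452.1 W
T_interface = T_inner − Q·ΣR(inner→interface) = 16 − 452×0.07483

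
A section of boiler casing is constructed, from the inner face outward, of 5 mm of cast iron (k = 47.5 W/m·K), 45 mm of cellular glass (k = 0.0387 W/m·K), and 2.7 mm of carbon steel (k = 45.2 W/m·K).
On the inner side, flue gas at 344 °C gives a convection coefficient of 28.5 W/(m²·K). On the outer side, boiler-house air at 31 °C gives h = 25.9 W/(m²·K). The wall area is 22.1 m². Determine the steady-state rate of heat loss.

Q ≈ 5590 W

Treating each layer as a thermal resistance in series:
R_inner film = 1/(h_i·A) = 1/(28.5×22.1) = 0.001588 K/W
R_cast iron = L/(kA) = 0.005/(47.5×22.1) = 4.763×10^-6 K/W
R_cellular glass = L/(kA) = 0.045/(0.0387×22.1) = 0.05261 K/W
R_carbon steel = L/(kA) = 0.0027/(45.2×22.1) = 2.703×10^-6 K/W
R_outer film = 1/(h_o·A) = 1/(25.9×22.1) = 0.001747 K/W
R_total = 0.05596 K/W
Q = ΔT / R_total = 313 / 0.05596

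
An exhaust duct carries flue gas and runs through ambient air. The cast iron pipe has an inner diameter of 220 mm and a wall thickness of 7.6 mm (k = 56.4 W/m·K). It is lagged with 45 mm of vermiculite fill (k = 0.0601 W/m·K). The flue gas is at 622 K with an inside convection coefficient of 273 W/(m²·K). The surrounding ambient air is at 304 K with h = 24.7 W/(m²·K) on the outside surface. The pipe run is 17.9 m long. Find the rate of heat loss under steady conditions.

Q ≈ 6300 W

For a radial system each layer contributes R = ln(r_out/r_in)/(2πkL); films add R = 1/(hA).
R_inner film = 1/(h_i·2πr₁L) = 1/(273×2π×0.11×17.9) = 2.961×10^-4 K/W
R_cast iron pipe wall = ln(117.6/110)/(2π×56.4×17.9) = 1.053×10^-5 K/W
R_vermiculite fill = ln(162.6/117.6)/(2π×0.0601×17.9) = 0.04793 K/W
R_outer film = 1/(h_o·2πr_oL) = 1/(24.7×2π×0.1626×17.9) = 0.002214 K/W
R_total = 0.05045 K/W
Q = ΔT/R_total = 318/0.05045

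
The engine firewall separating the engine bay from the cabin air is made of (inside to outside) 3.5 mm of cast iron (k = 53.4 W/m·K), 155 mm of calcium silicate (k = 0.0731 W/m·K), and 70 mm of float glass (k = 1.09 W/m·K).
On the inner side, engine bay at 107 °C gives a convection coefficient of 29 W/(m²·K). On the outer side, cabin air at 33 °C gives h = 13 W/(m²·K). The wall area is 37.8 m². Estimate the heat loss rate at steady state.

Q ≈ 1220 W

Treating each layer as a thermal resistance in series:
R_inner film = 1/(h_i·A) = 1/(29×37.8) = 9.122×10^-4 K/W
R_cast iron = L/(kA) = 0.0035/(53.4×37.8) = 1.734×10^-6 K/W
R_calcium silicate = L/(kA) = 0.155/(0.0731×37.8) = 0.05609 K/W
R_float glass = L/(kA) = 0.07/(1.09×37.8) = 0.001699 K/W
R_outer film = 1/(h_o·A) = 1/(13×37.8) = 0.002035 K/W
R_total = 0.06074 K/W
Q = ΔT / R_total = 74 / 0.06074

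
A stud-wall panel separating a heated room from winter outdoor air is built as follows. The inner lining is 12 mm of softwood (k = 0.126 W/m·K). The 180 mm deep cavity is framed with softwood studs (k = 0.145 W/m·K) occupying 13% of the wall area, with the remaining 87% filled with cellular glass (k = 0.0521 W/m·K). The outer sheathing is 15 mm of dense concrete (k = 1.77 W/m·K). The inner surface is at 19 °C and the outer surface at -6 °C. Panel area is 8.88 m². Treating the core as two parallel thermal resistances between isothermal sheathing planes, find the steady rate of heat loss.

Sheathing layers in series; stud and cavity paths in parallel between them.
R_inner = 0.012/(0.126×8.88) = 0.01073 K/W
R_stud  = 0.18/(0.145×0.13×8.88) = 1.075 K/W
R_cav   = 0.18/(0.0521×0.87×8.88) = 0.4472 K/W
1/R_core = 1/R_stud + 1/R_cav → R_core = 0.3158 K/W
R_outer = 0.015/(1.77×8.88) = 9.543×10^-4 K/W
R_total = 0.3275 K/W
Q = ΔT/R_total = 25/0.3275

Q ≈ 76.3 W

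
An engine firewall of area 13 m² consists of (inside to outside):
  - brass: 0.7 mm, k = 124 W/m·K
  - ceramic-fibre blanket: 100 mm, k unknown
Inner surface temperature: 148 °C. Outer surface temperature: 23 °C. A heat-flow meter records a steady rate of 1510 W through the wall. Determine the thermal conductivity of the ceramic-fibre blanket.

Treating each layer as a thermal resistance in series:
R_brass = L/(kA) = 0.0007/(124×13) = 4.342×10^-7 K/W
Sum of known resistances R_other = 4.342×10^-7 K/W
Total R = ΔT/Q = 125/1510 = 0.08278 K/W
R_ceramic-fibre blanket = R_total − R_other = 0.08278 K/W
k = L/(R·A) = 0.1/(0.08278×13)

k ≈ 0.0929 W/(m·K)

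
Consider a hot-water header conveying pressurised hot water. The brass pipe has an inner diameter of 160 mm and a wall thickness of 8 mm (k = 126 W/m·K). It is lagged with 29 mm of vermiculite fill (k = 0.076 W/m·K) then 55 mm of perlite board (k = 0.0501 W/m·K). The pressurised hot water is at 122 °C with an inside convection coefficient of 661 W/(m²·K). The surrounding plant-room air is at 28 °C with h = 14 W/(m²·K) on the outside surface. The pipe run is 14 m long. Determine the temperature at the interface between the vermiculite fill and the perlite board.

T ≈ 92.2 °C

Cylindrical conduction, so R = ln(r₂/r₁)/(2πkL) per layer, in series:
R_inner film = 1/(h_i·2πr₁L) = 1/(661×2π×0.08×14) = 2.15×10^-4 K/W
R_brass pipe wall = ln(88/80)/(2π×126×14) = 8.599×10^-6 K/W
R_vermiculite fill = ln(117/88)/(2π×0.076×14) = 0.04261 K/W
R_perlite board = ln(172/117)/(2π×0.0501×14) = 0.08743 K/W
R_outer film = 1/(h_o·2πr_oL) = 1/(14×2π×0.172×14) = 0.004721 K/W
R_total = 0.135 K/W
Q = ΔT/R_total = 94/0.135
Q = 696 W
T_interface = T_inner − Q·ΣR(inner→interface) = 122 − 696×0.04283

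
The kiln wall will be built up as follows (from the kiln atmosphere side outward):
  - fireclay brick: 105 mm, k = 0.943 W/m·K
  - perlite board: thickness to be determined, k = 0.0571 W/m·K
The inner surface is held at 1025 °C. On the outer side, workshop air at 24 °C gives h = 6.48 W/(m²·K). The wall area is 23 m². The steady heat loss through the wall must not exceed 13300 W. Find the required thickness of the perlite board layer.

L ≈ 83.7 mm

Thermal resistances in series:
R_fireclay brick = L/(kA) = 0.105/(0.943×23) = 0.004841 K/W
R_outer film = 1/(h_o·A) = 1/(6.48×23) = 0.00671 K/W
Sum of the known resistances R_other = 0.01155 K/W
Required total resistance R_tot = ΔT/Q_allow = 1001/13300 = 0.07526 K/W
R_perlite board = R_tot − R_other = 0.06371 K/W
L = R·k·A = 0.06371×0.0571×23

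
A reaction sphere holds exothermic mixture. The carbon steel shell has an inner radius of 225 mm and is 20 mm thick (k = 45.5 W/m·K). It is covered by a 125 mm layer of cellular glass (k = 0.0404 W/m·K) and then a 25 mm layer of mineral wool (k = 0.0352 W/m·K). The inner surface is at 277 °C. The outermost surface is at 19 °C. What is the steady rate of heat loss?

Each spherical layer contributes R = (1/r_i − 1/r_o)/(4πk):
R_carbon steel shell = (1/0.225 − 1/0.245)/(4π×45.5) = 6.345×10^-4 K/W
R_cellular glass = (1/0.245 − 1/0.37)/(4π×0.0404) = 2.716 K/W
R_mineral wool = (1/0.37 − 1/0.395)/(4π×0.0352) = 0.3867 K/W
R_total = 3.103 K/W
Q = ΔT/R_total = 258/3.103

Q ≈ 83.1 W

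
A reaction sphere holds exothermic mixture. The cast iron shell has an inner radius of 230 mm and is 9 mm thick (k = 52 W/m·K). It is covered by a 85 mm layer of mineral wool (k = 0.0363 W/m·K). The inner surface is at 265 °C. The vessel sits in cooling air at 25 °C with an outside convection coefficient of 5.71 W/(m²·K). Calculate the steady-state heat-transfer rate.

Q ≈ 94.5 W

Spherical conduction: R = (1/r_in − 1/r_out)/(4πk) per layer; series-sum.
R_cast iron shell = (1/0.23 − 1/0.239)/(4π×52) = 2.506×10^-4 K/W
R_mineral wool = (1/0.239 − 1/0.324)/(4π×0.0363) = 2.406 K/W
R_outer film = 1/(h·4πr_o²) = 1/(5.71×4π×0.324²) = 0.1328 K/W
R_total = 2.539 K/W
Q = ΔT/R_total = 240/2.539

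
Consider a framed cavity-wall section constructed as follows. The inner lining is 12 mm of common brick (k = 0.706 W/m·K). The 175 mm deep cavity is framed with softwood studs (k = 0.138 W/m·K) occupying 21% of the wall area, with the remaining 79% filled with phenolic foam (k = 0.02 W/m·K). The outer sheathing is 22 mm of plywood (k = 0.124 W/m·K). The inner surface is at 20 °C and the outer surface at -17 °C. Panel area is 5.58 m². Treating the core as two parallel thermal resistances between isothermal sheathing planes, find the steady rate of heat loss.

Sheathing layers in series; stud and cavity paths in parallel between them.
R_inner = 0.012/(0.706×5.58) = 0.003046 K/W
R_stud  = 0.175/(0.138×0.21×5.58) = 1.082 K/W
R_cav   = 0.175/(0.02×0.79×5.58) = 1.985 K/W
1/R_core = 1/R_stud + 1/R_cav → R_core = 0.7004 K/W
R_outer = 0.022/(0.124×5.58) = 0.0318 K/W
R_total = 0.7352 K/W
Q = ΔT/R_total = 37/0.7352

Q ≈ 50.3 W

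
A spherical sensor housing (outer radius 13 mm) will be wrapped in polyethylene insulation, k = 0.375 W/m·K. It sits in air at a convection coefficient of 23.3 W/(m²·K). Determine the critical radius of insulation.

For a sphere r_cr = 2k/h = 2×0.375/23.3
r_cr = 32.2 mm; since the bare radius (13 mm) is below r_cr, adding a thin layer of insulation will *increase* heat loss.

r_cr ≈ 32.2 mm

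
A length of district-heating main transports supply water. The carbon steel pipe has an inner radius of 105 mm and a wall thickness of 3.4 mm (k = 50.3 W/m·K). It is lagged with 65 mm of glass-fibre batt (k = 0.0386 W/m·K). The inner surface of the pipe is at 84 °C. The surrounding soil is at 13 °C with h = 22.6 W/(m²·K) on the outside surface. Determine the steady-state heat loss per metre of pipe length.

For a radial system each layer contributes R = ln(r_out/r_in)/(2πkL); films add R = 1/(hA).
R_carbon steel pipe wall = ln(108.4/105)/(2π×50.3×1) = 1.008×10^-4 K/W
R_glass-fibre batt = ln(173.4/108.4)/(2π×0.0386×1) = 1.937 K/W
R_outer film = 1/(h_o·2πr_oL) = 1/(22.6×2π×0.1734×1) = 0.04061 K/W
R_total = 1.978 K/W
Q = ΔT/R_total = 71/1.978

q′ ≈ 35.9 W/m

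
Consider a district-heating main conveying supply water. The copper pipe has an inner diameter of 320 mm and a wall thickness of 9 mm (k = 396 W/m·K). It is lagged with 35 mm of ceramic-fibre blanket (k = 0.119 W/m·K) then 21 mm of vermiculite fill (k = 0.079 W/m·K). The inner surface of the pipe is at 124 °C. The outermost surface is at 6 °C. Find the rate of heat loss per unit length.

q′ ≈ 263 W/m

Per-layer cylindrical resistances, series-summed:
R_copper pipe wall = ln(169/160)/(2π×396×1) = 2.199×10^-5 K/W
R_ceramic-fibre blanket = ln(204/169)/(2π×0.119×1) = 0.2517 K/W
R_vermiculite fill = ln(225/204)/(2π×0.079×1) = 0.1974 K/W
R_total = 0.4491 K/W
Q = ΔT/R_total = 118/0.4491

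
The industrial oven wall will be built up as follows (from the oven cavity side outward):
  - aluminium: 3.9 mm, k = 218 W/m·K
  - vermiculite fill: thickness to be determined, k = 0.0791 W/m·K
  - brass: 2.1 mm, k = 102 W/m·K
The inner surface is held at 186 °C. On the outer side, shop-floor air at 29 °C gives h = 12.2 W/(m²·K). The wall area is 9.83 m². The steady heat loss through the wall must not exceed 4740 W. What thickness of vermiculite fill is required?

Model the wall as resistances in series:
R_aluminium = L/(kA) = 0.0039/(218×9.83) = 1.82×10^-6 K/W
R_brass = L/(kA) = 0.0021/(102×9.83) = 2.094×10^-6 K/W
R_outer film = 1/(h_o·A) = 1/(12.2×9.83) = 0.008338 K/W
Sum of the known resistances R_other = 0.008342 K/W
Required total resistance R_tot = ΔT/Q_allow = 157/4740 = 0.03312 K/W
R_vermiculite fill = R_tot − R_other = 0.02478 K/W
L = R·k·A = 0.02478×0.0791×9.83

L ≈ 19.3 mm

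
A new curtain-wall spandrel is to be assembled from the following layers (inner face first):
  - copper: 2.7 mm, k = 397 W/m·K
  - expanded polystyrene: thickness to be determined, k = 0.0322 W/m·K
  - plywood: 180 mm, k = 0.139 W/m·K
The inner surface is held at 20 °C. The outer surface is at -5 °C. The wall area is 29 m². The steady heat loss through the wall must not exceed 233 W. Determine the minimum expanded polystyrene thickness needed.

Using the resistance-network approach (series):
R_copper = L/(kA) = 0.0027/(397×29) = 2.345×10^-7 K/W
R_plywood = L/(kA) = 0.18/(0.139×29) = 0.04465 K/W
Sum of the known resistances R_other = 0.04465 K/W
Required total resistance R_tot = ΔT/Q_allow = 25/233 = 0.1073 K/W
R_expanded polystyrene = R_tot − R_other = 0.06264 K/W
L = R·k·A = 0.06264×0.0322×29

L ≈ 58.5 mm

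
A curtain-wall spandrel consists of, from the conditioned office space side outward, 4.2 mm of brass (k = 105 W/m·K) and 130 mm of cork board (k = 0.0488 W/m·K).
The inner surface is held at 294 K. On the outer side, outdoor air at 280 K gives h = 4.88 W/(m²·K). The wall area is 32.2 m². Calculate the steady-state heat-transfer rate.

Q ≈ 157 W

Series thermal resistances:
R_brass = L/(kA) = 0.0042/(105×32.2) = 1.242×10^-6 K/W
R_cork board = L/(kA) = 0.13/(0.0488×32.2) = 0.08273 K/W
R_outer film = 1/(h_o·A) = 1/(4.88×32.2) = 0.006364 K/W
R_total = 0.0891 K/W
Q = ΔT / R_total = 14 / 0.0891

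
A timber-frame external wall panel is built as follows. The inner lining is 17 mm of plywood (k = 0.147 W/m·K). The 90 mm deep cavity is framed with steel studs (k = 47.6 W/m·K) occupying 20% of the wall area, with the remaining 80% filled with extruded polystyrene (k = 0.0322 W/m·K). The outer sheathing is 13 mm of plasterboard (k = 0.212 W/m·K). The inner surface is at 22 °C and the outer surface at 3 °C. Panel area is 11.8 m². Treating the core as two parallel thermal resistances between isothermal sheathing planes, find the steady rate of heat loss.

Sheathing layers in series; stud and cavity paths in parallel between them.
R_inner = 0.017/(0.147×11.8) = 0.009801 K/W
R_stud  = 0.09/(47.6×0.2×11.8) = 8.012×10^-4 K/W
R_cav   = 0.09/(0.0322×0.8×11.8) = 0.2961 K/W
1/R_core = 1/R_stud + 1/R_cav → R_core = 7.99×10^-4 K/W
R_outer = 0.013/(0.212×11.8) = 0.005197 K/W
R_total = 0.0158 K/W
Q = ΔT/R_total = 19/0.0158

Q ≈ 1200 W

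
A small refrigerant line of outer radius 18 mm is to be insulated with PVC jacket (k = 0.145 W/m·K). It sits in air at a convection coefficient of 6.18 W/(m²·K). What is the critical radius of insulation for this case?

For a cylinder r_cr = k/h = 0.145/6.18
r_cr = 23.5 mm; since the bare radius (18 mm) is below r_cr, adding a thin layer of insulation will *increase* heat loss.

r_cr ≈ 23.5 mm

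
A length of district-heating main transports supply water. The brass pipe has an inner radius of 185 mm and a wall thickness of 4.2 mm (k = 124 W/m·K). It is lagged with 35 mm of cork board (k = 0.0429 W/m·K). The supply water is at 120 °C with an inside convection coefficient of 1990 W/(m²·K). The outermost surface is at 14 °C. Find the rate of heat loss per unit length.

Treating each annulus and film as a series resistance:
R_inner film = 1/(h_i·2πr₁L) = 1/(1990×2π×0.185×1) = 4.323×10^-4 K/W
R_brass pipe wall = ln(189.2/185)/(2π×124×1) = 2.881×10^-5 K/W
R_cork board = ln(224.2/189.2)/(2π×0.0429×1) = 0.6297 K/W
R_total = 0.6302 K/W
Q = ΔT/R_total = 106/0.6302

q′ ≈ 168 W/m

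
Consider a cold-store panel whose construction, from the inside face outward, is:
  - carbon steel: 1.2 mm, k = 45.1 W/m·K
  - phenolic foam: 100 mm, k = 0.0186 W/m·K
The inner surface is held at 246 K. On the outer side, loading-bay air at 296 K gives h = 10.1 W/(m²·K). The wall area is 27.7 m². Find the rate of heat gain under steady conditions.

Q ≈ 253 W

Thermal resistances in series:
R_carbon steel = L/(kA) = 0.0012/(45.1×27.7) = 9.606×10^-7 K/W
R_phenolic foam = L/(kA) = 0.1/(0.0186×27.7) = 0.1941 K/W
R_outer film = 1/(h_o·A) = 1/(10.1×27.7) = 0.003574 K/W
R_total = 0.1977 K/W
Q = ΔT / R_total = 50 / 0.1977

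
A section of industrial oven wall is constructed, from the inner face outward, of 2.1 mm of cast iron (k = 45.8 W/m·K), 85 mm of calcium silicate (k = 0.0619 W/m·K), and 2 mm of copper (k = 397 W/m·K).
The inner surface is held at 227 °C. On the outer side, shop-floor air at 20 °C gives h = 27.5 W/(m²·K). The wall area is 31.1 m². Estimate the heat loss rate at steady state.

Using the resistance-network approach (series):
R_cast iron = L/(kA) = 0.0021/(45.8×31.1) = 1.474×10^-6 K/W
R_calcium silicate = L/(kA) = 0.085/(0.0619×31.1) = 0.04415 K/W
R_copper = L/(kA) = 0.002/(397×31.1) = 1.62×10^-7 K/W
R_outer film = 1/(h_o·A) = 1/(27.5×31.1) = 0.001169 K/W
R_total = 0.04532 K/W
Q = ΔT / R_total = 207 / 0.04532

Q ≈ 4570 W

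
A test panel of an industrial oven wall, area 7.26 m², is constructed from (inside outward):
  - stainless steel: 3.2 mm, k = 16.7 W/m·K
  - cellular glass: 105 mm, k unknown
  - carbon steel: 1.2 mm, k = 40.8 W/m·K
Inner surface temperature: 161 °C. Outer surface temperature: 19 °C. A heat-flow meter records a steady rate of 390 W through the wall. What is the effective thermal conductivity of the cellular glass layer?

Treating each layer as a thermal resistance in series:
R_stainless steel = L/(kA) = 0.0032/(16.7×7.26) = 2.639×10^-5 K/W
R_carbon steel = L/(kA) = 0.0012/(40.8×7.26) = 4.051×10^-6 K/W
Sum of known resistances R_other = 3.044×10^-5 K/W
Total R = ΔT/Q = 142/390 = 0.3641 K/W
R_cellular glass = R_total − R_other = 0.3641 K/W
k = L/(R·A) = 0.105/(0.3641×7.26)

k ≈ 0.0397 W/(m·K)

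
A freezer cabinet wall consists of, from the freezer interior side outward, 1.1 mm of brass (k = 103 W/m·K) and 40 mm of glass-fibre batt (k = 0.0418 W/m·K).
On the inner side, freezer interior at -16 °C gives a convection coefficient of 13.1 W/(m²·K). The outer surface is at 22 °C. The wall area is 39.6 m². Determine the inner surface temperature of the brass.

Using the resistance-network approach (series):
R_inner film = 1/(h_i·A) = 1/(13.1×39.6) = 0.001928 K/W
R_brass = L/(kA) = 0.0011/(103×39.6) = 2.697×10^-7 K/W
R_glass-fibre batt = L/(kA) = 0.04/(0.0418×39.6) = 0.02417 K/W
R_total = 0.02609 K/W;  Q = ΔT/R_total = 38/0.02609 = 1456 W
T_interface = T_inner + Q·ΣR(inner→interface) = -16 + 1460×0.001928

T ≈ -13.2 °C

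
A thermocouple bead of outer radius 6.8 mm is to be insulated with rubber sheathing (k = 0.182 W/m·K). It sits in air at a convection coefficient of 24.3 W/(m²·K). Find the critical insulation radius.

For a sphere r_cr = 2k/h = 2×0.182/24.3
r_cr = 15 mm; since the bare radius (6.8 mm) is below r_cr, adding a thin layer of insulation will *increase* heat loss.

r_cr ≈ 15 mm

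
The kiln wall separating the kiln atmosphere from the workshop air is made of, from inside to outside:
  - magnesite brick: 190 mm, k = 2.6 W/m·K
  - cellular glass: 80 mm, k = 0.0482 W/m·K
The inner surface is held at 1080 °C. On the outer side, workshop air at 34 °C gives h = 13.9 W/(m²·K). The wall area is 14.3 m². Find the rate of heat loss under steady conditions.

Q ≈ 8290 W

Model the wall as resistances in series:
R_magnesite brick = L/(kA) = 0.19/(2.6×14.3) = 0.00511 K/W
R_cellular glass = L/(kA) = 0.08/(0.0482×14.3) = 0.1161 K/W
R_outer film = 1/(h_o·A) = 1/(13.9×14.3) = 0.005031 K/W
R_total = 0.1262 K/W
Q = ΔT / R_total = 1046 / 0.1262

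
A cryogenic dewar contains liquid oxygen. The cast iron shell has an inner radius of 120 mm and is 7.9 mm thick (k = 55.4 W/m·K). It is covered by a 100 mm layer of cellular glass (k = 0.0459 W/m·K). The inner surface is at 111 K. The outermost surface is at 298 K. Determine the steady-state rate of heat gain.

Q ≈ 31.4 W

For a spherical shell R = (1/r₁ − 1/r₂)/(4πk); film R = 1/(h·4πr²). In series:
R_cast iron shell = (1/0.12 − 1/0.1279)/(4π×55.4) = 7.394×10^-4 K/W
R_cellular glass = (1/0.1279 − 1/0.2279)/(4π×0.0459) = 5.948 K/W
R_total = 5.949 K/W
Q = ΔT/R_total = 187/5.949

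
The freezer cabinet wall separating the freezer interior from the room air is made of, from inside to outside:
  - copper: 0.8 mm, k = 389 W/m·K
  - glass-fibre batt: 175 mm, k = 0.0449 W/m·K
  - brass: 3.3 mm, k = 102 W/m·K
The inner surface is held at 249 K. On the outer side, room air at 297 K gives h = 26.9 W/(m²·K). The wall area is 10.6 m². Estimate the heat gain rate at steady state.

Using the resistance-network approach (series):
R_copper = L/(kA) = 0.0008/(389×10.6) = 1.94×10^-7 K/W
R_glass-fibre batt = L/(kA) = 0.175/(0.0449×10.6) = 0.3677 K/W
R_brass = L/(kA) = 0.0033/(102×10.6) = 3.052×10^-6 K/W
R_outer film = 1/(h_o·A) = 1/(26.9×10.6) = 0.003507 K/W
R_total = 0.3712 K/W
Q = ΔT / R_total = 48 / 0.3712

Q ≈ 129 W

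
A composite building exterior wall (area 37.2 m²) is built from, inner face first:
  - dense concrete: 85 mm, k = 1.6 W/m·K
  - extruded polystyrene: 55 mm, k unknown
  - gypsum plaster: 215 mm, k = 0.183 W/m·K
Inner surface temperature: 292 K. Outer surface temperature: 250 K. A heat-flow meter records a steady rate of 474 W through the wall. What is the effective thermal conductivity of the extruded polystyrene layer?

Using the resistance-network approach (series):
R_dense concrete = L/(kA) = 0.085/(1.6×37.2) = 0.001428 K/W
R_gypsum plaster = L/(kA) = 0.215/(0.183×37.2) = 0.03158 K/W
Sum of known resistances R_other = 0.03301 K/W
Total R = ΔT/Q = 42/474 = 0.08861 K/W
R_extruded polystyrene = R_total − R_other = 0.0556 K/W
k = L/(R·A) = 0.055/(0.0556×37.2)

k ≈ 0.0266 W/(m·K)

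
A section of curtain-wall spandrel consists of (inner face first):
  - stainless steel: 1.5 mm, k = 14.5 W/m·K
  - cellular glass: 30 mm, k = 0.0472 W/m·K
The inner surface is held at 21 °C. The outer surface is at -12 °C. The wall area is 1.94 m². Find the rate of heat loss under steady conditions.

Model the wall as resistances in series:
R_stainless steel = L/(kA) = 0.0015/(14.5×1.94) = 5.332×10^-5 K/W
R_cellular glass = L/(kA) = 0.03/(0.0472×1.94) = 0.3276 K/W
R_total = 0.3277 K/W
Q = ΔT / R_total = 33 / 0.3277

Q ≈ 101 W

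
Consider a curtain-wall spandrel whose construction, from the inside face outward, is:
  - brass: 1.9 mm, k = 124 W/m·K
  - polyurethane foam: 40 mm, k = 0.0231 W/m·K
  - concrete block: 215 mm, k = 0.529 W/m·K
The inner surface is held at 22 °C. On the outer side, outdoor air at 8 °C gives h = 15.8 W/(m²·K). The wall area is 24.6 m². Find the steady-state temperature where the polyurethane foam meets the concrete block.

Model the wall as resistances in series:
R_brass = L/(kA) = 0.0019/(124×24.6) = 6.229×10^-7 K/W
R_polyurethane foam = L/(kA) = 0.04/(0.0231×24.6) = 0.07039 K/W
R_concrete block = L/(kA) = 0.215/(0.529×24.6) = 0.01652 K/W
R_outer film = 1/(h_o·A) = 1/(15.8×24.6) = 0.002573 K/W
R_total = 0.08949 K/W;  Q = ΔT/R_total = 14/0.08949 = 156.5 W
T_interface = T_inner − Q·ΣR(inner→interface) = 22 − 156×0.07039

T ≈ 11 °C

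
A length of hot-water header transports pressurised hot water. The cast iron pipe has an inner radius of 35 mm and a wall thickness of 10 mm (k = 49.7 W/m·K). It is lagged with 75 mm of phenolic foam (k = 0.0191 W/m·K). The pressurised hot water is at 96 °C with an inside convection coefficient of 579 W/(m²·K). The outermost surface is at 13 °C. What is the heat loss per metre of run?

For a radial system each layer contributes R = ln(r_out/r_in)/(2πkL); films add R = 1/(hA).
R_inner film = 1/(h_i·2πr₁L) = 1/(579×2π×0.035×1) = 0.007854 K/W
R_cast iron pipe wall = ln(45/35)/(2π×49.7×1) = 8.048×10^-4 K/W
R_phenolic foam = ln(120/45)/(2π×0.0191×1) = 8.173 K/W
R_total = 8.182 K/W
Q = ΔT/R_total = 83/8.182

q′ ≈ 10.1 W/m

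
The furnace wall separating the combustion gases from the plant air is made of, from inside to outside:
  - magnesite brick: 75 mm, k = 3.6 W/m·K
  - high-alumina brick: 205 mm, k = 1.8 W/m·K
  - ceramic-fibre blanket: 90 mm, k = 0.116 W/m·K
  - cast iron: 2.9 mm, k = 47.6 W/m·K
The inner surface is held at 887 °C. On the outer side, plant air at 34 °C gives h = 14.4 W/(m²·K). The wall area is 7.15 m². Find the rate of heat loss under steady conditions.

Q ≈ 6220 W

Series thermal resistances:
R_magnesite brick = L/(kA) = 0.075/(3.6×7.15) = 0.002914 K/W
R_high-alumina brick = L/(kA) = 0.205/(1.8×7.15) = 0.01593 K/W
R_ceramic-fibre blanket = L/(kA) = 0.09/(0.116×7.15) = 0.1085 K/W
R_cast iron = L/(kA) = 0.0029/(47.6×7.15) = 8.521×10^-6 K/W
R_outer film = 1/(h_o·A) = 1/(14.4×7.15) = 0.009713 K/W
R_total = 0.1371 K/W
Q = ΔT / R_total = 853 / 0.1371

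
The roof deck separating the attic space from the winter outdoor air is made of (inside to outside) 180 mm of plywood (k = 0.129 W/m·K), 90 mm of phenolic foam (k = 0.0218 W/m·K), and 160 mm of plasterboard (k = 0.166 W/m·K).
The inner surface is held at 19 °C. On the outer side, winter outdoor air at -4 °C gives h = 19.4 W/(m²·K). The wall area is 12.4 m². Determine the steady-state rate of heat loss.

Series thermal resistances:
R_plywood = L/(kA) = 0.18/(0.129×12.4) = 0.1125 K/W
R_phenolic foam = L/(kA) = 0.09/(0.0218×12.4) = 0.3329 K/W
R_plasterboard = L/(kA) = 0.16/(0.166×12.4) = 0.07773 K/W
R_outer film = 1/(h_o·A) = 1/(19.4×12.4) = 0.004157 K/W
R_total = 0.5274 K/W
Q = ΔT / R_total = 23 / 0.5274

Q ≈ 43.6 W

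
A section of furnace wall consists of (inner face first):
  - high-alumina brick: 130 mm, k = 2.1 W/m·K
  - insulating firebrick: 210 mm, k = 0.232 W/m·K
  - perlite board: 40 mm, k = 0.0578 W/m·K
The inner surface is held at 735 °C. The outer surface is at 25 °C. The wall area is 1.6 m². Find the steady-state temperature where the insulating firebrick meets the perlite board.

T ≈ 321 °C

Treating each layer as a thermal resistance in series:
R_high-alumina brick = L/(kA) = 0.13/(2.1×1.6) = 0.03869 K/W
R_insulating firebrick = L/(kA) = 0.21/(0.232×1.6) = 0.5657 K/W
R_perlite board = L/(kA) = 0.04/(0.0578×1.6) = 0.4325 K/W
R_total = 1.037 K/W;  Q = ΔT/R_total = 710/1.037 = 684.7 W
T_interface = T_inner − Q·ΣR(inner→interface) = 735 − 685×0.6044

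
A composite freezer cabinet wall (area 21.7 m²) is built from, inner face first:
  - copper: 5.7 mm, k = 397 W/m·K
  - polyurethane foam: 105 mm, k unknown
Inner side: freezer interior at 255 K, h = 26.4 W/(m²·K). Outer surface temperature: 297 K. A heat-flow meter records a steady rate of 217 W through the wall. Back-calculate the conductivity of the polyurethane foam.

Using the resistance-network approach (series):
R_inner film = 1/(h_i·A) = 1/(26.4×21.7) = 0.001746 K/W
R_copper = L/(kA) = 0.0057/(397×21.7) = 6.616×10^-7 K/W
Sum of known resistances R_other = 0.001746 K/W
Total R = ΔT/Q = 42/217 = 0.1935 K/W
R_polyurethane foam = R_total − R_other = 0.1918 K/W
k = L/(R·A) = 0.105/(0.1918×21.7)

k ≈ 0.0252 W/(m·K)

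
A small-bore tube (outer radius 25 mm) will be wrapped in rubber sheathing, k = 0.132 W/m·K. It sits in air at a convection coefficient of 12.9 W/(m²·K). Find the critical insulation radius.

r_cr ≈ 10.2 mm

For a cylinder r_cr = k/h = 0.132/12.9
r_cr = 10.2 mm; since the bare radius (25 mm) is above r_cr, any added insulation will reduce heat loss.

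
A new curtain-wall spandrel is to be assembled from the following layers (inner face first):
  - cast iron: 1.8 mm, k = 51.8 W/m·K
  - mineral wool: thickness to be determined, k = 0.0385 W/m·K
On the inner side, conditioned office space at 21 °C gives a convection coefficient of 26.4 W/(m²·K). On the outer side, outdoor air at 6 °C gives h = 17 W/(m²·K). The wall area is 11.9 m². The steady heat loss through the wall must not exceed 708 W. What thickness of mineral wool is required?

Treating each layer as a thermal resistance in series:
R_inner film = 1/(h_i·A) = 1/(26.4×11.9) = 0.003183 K/W
R_cast iron = L/(kA) = 0.0018/(51.8×11.9) = 2.92×10^-6 K/W
R_outer film = 1/(h_o·A) = 1/(17×11.9) = 0.004943 K/W
Sum of the known resistances R_other = 0.008129 K/W
Required total resistance R_tot = ΔT/Q_allow = 15/708 = 0.02119 K/W
R_mineral wool = R_tot − R_other = 0.01306 K/W
L = R·k·A = 0.01306×0.0385×11.9

L ≈ 5.98 mm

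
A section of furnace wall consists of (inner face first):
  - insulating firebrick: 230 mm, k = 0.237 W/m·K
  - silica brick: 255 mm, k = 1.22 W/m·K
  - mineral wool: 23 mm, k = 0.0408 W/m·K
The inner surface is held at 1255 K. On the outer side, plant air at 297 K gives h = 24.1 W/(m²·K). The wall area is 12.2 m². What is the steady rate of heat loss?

Q ≈ 6550 W

Thermal resistances in series:
R_insulating firebrick = L/(kA) = 0.23/(0.237×12.2) = 0.07955 K/W
R_silica brick = L/(kA) = 0.255/(1.22×12.2) = 0.01713 K/W
R_mineral wool = L/(kA) = 0.023/(0.0408×12.2) = 0.04621 K/W
R_outer film = 1/(h_o·A) = 1/(24.1×12.2) = 0.003401 K/W
R_total = 0.1463 K/W
Q = ΔT / R_total = 958 / 0.1463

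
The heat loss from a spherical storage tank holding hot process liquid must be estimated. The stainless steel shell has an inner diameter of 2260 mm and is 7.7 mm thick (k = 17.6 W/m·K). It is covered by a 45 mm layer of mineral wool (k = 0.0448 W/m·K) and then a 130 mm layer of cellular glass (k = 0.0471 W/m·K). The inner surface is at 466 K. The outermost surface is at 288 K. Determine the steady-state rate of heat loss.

Radial (spherical) resistances in series:
R_stainless steel shell = (1/1.13 − 1/1.1377)/(4π×17.6) = 2.708×10^-5 K/W
R_mineral wool = (1/1.1377 − 1/1.1827)/(4π×0.0448) = 0.0594 K/W
R_cellular glass = (1/1.1827 − 1/1.3127)/(4π×0.0471) = 0.1415 K/W
R_total = 0.2009 K/W
Q = ΔT/R_total = 178/0.2009

Q ≈ 886 W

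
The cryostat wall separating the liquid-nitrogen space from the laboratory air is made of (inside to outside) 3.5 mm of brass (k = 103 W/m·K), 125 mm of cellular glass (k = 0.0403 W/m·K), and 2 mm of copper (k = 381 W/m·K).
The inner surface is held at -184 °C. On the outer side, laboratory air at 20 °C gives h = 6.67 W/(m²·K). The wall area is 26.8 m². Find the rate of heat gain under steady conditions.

Model the wall as resistances in series:
R_brass = L/(kA) = 0.0035/(103×26.8) = 1.268×10^-6 K/W
R_cellular glass = L/(kA) = 0.125/(0.0403×26.8) = 0.1157 K/W
R_copper = L/(kA) = 0.002/(381×26.8) = 1.959×10^-7 K/W
R_outer film = 1/(h_o·A) = 1/(6.67×26.8) = 0.005594 K/W
R_total = 0.1213 K/W
Q = ΔT / R_total = 204 / 0.1213

Q ≈ 1680 W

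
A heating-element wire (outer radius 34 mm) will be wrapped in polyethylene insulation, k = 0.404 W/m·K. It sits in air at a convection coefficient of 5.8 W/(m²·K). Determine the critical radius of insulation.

r_cr ≈ 69.7 mm

For a cylinder r_cr = k/h = 0.404/5.8
r_cr = 69.7 mm; since the bare radius (34 mm) is below r_cr, adding a thin layer of insulation will *increase* heat loss.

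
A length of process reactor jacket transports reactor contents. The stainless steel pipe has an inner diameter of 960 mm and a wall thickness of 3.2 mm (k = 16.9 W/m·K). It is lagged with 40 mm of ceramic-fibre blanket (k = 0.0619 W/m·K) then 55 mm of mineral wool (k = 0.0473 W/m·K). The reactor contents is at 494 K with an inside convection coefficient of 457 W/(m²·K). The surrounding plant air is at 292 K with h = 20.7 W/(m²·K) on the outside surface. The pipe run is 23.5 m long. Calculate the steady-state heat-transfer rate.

Cylindrical conduction, so R = ln(r₂/r₁)/(2πkL) per layer, in series:
R_inner film = 1/(h_i·2πr₁L) = 1/(457×2π×0.48×23.5) = 3.087×10^-5 K/W
R_stainless steel pipe wall = ln(483.2/480)/(2π×16.9×23.5) = 2.663×10^-6 K/W
R_ceramic-fibre blanket = ln(523.2/483.2)/(2π×0.0619×23.5) = 0.008702 K/W
R_mineral wool = ln(578.2/523.2)/(2π×0.0473×23.5) = 0.01431 K/W
R_outer film = 1/(h_o·2πr_oL) = 1/(20.7×2π×0.5782×23.5) = 5.659×10^-4 K/W
R_total = 0.02361 K/W
Q = ΔT/R_total = 202/0.02361

Q ≈ 8550 W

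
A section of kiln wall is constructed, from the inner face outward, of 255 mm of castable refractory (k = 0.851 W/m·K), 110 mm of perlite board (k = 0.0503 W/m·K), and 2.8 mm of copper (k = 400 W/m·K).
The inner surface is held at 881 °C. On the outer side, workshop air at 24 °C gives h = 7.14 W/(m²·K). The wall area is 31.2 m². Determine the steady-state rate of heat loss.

Q ≈ 10200 W

Using the resistance-network approach (series):
R_castable refractory = L/(kA) = 0.255/(0.851×31.2) = 0.009604 K/W
R_perlite board = L/(kA) = 0.11/(0.0503×31.2) = 0.07009 K/W
R_copper = L/(kA) = 0.0028/(400×31.2) = 2.244×10^-7 K/W
R_outer film = 1/(h_o·A) = 1/(7.14×31.2) = 0.004489 K/W
R_total = 0.08419 K/W
Q = ΔT / R_total = 857 / 0.08419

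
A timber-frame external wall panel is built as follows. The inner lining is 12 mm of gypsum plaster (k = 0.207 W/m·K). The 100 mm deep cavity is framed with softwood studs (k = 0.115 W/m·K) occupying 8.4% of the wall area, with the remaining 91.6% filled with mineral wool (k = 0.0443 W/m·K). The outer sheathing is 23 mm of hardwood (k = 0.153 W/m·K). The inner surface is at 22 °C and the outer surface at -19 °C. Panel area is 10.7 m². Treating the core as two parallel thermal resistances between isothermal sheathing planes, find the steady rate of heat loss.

Sheathing layers in series; stud and cavity paths in parallel between them.
R_inner = 0.012/(0.207×10.7) = 0.005418 K/W
R_stud  = 0.1/(0.115×0.084×10.7) = 0.9675 K/W
R_cav   = 0.1/(0.0443×0.916×10.7) = 0.2303 K/W
1/R_core = 1/R_stud + 1/R_cav → R_core = 0.186 K/W
R_outer = 0.023/(0.153×10.7) = 0.01405 K/W
R_total = 0.2055 K/W
Q = ΔT/R_total = 41/0.2055

Q ≈ 200 W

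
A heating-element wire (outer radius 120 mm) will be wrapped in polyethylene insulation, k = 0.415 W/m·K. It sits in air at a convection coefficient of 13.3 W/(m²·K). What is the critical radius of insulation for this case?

For a cylinder r_cr = k/h = 0.415/13.3
r_cr = 31.2 mm; since the bare radius (120 mm) is above r_cr, any added insulation will reduce heat loss.

r_cr ≈ 31.2 mm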